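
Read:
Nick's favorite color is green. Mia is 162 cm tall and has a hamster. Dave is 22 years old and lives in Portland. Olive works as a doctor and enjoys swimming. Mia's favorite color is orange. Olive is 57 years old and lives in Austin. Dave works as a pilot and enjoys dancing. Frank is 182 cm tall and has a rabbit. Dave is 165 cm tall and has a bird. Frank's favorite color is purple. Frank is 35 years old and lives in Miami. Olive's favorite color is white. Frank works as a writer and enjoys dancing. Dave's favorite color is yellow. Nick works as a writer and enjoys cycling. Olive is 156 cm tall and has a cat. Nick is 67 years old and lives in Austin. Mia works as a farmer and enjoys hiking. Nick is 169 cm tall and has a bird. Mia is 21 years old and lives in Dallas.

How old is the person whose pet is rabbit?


Person with pet=rabbit is Frank, age 35

35


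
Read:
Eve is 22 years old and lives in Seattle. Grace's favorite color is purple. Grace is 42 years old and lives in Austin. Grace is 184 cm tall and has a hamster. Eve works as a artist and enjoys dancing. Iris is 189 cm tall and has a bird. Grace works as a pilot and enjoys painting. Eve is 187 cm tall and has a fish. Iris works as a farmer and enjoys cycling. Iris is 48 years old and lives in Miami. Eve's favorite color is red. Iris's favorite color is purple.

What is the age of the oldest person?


Oldest: Iris at 48

48


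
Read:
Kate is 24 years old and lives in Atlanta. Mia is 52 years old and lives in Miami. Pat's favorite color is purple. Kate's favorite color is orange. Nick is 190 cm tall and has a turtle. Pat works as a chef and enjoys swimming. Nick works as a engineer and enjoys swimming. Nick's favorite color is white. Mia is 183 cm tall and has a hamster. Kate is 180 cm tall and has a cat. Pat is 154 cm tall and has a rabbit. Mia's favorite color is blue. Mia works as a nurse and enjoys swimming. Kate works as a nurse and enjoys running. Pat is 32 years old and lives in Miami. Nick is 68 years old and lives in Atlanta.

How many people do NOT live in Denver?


Not in Denver: 4

4


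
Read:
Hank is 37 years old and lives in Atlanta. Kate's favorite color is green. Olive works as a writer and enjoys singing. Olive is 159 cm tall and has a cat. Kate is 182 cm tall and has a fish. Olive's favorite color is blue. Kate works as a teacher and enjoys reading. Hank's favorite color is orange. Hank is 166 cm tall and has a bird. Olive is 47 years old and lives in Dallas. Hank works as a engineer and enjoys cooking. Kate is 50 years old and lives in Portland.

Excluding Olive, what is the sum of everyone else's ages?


Sum (excluding Olive): 87

87


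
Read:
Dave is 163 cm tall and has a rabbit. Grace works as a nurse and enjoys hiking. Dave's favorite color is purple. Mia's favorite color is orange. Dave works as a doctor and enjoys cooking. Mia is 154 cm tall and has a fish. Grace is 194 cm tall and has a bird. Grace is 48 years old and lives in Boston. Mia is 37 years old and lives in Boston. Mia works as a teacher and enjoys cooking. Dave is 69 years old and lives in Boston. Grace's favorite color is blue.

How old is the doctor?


The doctor is Dave, age 69

69


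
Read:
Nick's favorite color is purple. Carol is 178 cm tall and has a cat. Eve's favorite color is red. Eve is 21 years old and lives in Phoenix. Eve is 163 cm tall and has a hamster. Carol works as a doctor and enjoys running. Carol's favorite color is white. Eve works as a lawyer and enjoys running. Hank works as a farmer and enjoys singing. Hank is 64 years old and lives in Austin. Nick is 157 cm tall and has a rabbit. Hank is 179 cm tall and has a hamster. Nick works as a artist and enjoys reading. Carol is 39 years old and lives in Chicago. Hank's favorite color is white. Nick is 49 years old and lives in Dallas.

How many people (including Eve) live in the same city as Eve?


Eve lives in Phoenix. Count = 1

1


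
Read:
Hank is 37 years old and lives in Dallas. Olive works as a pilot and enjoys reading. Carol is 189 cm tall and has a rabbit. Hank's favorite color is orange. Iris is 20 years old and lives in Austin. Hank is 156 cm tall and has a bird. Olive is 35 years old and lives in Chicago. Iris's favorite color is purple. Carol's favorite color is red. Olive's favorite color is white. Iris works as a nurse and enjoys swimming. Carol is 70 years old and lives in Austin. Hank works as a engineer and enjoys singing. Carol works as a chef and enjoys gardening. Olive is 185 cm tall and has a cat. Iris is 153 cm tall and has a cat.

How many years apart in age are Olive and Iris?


35 vs 20, diff = 15

15


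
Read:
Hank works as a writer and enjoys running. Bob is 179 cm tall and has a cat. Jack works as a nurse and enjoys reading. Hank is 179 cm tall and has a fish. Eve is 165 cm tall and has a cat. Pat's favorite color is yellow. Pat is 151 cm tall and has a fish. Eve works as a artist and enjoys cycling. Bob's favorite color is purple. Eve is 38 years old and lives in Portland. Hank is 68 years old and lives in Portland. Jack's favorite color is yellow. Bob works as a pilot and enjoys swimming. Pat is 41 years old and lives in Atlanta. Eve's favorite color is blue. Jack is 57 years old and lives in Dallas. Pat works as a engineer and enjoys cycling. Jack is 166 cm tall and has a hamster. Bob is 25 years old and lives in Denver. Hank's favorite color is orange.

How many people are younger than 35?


Filter: 1

1


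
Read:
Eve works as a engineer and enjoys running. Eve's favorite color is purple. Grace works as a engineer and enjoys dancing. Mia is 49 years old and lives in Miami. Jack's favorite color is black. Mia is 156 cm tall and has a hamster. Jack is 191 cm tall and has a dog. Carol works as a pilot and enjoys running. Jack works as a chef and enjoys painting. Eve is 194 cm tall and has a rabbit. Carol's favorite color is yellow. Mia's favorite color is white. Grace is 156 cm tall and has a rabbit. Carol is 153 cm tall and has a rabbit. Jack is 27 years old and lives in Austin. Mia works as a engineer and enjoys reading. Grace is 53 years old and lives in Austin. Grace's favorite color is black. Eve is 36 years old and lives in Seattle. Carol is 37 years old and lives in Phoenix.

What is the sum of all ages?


53+36+37+49+27 = 202

202


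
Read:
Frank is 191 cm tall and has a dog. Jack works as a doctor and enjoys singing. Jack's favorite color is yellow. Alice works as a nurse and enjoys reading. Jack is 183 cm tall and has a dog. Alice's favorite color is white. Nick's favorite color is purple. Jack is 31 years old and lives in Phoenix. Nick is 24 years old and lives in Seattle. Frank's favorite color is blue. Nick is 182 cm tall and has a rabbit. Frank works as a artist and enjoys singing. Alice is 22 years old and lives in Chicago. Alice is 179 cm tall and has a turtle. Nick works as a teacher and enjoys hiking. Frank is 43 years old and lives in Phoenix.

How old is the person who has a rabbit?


Person with rabbit is Nick, age 24

24


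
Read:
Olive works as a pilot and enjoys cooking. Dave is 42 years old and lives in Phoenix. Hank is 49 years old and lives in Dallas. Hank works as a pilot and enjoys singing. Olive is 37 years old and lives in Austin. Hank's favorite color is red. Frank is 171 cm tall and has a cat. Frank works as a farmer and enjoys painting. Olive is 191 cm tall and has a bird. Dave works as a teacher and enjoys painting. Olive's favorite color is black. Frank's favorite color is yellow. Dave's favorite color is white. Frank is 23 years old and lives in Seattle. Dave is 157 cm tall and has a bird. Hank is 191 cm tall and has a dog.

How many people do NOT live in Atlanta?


Not in Atlanta: 4

4


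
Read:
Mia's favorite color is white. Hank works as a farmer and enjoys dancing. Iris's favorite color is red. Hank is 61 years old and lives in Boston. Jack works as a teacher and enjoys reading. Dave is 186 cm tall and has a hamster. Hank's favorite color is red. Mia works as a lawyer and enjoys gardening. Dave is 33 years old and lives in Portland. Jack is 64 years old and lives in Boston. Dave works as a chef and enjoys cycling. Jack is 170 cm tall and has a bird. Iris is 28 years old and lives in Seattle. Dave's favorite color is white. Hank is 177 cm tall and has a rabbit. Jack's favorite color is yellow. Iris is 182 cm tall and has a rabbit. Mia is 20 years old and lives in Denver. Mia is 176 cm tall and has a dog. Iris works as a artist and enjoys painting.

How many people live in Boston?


Count in Boston: 2

2


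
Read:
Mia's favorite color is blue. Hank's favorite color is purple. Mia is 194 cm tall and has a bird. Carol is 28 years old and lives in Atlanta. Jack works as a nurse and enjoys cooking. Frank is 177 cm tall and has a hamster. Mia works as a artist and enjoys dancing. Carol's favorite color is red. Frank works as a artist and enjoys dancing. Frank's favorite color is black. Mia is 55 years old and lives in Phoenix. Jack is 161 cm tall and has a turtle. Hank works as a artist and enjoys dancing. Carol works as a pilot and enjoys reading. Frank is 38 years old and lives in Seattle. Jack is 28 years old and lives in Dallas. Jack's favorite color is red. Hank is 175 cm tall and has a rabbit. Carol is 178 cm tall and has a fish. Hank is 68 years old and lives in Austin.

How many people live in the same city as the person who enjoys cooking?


Person with hobby cooking is Jack, city Dallas. Count = 1

1


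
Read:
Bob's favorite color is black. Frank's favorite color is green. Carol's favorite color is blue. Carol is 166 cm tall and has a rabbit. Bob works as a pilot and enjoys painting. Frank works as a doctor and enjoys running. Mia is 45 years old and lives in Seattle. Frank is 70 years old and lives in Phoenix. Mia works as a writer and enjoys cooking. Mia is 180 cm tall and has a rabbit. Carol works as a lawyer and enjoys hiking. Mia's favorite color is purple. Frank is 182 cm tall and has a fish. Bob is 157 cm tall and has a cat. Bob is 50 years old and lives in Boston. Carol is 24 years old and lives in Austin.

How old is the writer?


The writer is Mia, age 45

45


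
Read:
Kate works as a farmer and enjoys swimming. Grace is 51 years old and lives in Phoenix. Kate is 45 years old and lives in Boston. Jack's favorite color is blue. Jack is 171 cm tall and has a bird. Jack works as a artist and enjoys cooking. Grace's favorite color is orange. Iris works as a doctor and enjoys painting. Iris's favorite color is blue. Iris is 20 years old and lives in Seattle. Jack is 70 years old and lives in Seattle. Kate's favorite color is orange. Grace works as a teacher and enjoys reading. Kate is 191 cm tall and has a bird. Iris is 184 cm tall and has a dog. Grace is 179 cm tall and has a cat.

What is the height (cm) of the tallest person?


Tallest: Kate at 191 cm

191


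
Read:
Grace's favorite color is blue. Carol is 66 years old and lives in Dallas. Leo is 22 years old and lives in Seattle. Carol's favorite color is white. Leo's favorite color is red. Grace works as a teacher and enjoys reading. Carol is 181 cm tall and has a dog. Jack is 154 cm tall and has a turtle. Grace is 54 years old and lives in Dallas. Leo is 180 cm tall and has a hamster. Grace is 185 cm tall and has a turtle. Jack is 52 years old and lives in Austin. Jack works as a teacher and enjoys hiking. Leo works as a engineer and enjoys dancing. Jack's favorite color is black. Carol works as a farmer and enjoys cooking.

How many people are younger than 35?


Filter: 1

1


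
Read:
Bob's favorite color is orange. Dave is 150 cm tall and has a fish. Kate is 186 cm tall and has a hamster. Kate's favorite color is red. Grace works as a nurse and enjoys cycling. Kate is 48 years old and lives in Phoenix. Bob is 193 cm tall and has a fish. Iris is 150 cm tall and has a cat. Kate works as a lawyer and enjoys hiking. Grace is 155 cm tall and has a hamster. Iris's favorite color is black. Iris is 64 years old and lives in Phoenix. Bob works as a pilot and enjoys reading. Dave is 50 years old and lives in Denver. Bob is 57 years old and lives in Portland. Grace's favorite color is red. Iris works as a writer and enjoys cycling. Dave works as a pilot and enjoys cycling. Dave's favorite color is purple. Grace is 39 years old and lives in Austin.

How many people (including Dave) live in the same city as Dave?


Dave lives in Denver. Count = 1

1


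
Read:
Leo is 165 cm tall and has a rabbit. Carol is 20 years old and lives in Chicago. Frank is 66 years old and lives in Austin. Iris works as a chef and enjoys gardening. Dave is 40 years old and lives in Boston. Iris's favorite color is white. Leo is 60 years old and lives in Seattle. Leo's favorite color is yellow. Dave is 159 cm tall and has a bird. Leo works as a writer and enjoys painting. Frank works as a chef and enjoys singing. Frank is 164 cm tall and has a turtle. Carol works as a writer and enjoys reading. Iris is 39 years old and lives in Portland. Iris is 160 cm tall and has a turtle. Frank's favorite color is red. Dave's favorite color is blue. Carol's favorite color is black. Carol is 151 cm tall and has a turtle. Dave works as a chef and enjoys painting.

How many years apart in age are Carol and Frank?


20 vs 66, diff = 46

46


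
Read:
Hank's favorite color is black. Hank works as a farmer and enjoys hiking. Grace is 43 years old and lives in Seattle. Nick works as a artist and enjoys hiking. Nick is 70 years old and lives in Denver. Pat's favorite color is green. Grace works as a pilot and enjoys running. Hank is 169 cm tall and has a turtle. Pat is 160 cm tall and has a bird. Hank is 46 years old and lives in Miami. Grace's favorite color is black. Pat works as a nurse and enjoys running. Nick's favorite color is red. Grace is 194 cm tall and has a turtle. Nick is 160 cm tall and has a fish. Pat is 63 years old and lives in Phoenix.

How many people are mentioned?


People: Pat, Nick, Hank, Grace. Count = 4

4


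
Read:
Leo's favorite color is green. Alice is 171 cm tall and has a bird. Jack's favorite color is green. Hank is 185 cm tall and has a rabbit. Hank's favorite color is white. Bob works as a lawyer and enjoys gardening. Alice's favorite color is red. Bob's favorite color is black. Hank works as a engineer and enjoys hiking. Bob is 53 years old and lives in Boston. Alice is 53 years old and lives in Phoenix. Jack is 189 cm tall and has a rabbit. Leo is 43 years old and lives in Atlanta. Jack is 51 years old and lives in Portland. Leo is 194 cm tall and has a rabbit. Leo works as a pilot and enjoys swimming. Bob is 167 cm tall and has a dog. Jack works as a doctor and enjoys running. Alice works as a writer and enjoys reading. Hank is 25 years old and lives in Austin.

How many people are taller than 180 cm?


Taller than 180: 3

3


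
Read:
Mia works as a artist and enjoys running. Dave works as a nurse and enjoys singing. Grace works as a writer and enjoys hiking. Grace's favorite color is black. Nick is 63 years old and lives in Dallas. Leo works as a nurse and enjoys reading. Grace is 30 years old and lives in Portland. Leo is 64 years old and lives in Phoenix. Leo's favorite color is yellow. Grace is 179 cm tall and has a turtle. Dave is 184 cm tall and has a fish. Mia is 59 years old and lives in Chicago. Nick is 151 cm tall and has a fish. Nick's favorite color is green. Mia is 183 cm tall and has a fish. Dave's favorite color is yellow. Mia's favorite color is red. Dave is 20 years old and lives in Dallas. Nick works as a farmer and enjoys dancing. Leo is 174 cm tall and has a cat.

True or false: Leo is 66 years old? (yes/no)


Leo is actually 64. no

no


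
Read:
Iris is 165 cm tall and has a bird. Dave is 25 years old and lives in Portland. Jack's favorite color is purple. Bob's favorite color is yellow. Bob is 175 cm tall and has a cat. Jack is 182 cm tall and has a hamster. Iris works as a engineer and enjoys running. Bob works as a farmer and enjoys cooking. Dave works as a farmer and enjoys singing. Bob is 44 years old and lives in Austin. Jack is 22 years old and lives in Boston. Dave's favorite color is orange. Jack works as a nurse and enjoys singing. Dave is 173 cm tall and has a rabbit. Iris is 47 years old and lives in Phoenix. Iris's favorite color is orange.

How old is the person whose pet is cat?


Person with pet=cat is Bob, age 44

44


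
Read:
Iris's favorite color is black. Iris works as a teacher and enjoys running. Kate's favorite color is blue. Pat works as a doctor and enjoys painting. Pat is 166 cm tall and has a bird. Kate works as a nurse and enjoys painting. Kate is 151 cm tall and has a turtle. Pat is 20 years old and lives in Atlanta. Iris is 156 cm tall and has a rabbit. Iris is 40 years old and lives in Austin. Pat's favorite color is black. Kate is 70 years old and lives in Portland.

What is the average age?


Sum=130, n=3, avg=43.33

43.33


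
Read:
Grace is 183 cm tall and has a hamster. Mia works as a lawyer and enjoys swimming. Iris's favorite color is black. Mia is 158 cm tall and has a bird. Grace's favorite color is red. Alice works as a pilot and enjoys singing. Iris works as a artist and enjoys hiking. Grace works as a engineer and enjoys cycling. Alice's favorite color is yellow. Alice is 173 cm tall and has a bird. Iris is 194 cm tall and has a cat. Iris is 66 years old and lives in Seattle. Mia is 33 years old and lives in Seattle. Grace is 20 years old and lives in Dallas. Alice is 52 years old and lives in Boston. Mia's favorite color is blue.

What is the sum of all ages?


33+66+20+52 = 171

171


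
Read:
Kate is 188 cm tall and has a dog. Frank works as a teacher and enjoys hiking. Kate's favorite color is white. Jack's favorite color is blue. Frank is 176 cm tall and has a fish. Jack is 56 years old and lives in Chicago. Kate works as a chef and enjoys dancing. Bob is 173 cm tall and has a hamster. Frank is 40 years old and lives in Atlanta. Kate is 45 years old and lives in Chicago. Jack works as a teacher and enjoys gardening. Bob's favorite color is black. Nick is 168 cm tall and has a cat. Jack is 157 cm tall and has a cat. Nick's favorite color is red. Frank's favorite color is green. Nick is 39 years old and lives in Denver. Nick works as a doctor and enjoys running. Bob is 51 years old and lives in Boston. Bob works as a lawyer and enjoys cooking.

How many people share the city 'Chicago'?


Count: 2

2


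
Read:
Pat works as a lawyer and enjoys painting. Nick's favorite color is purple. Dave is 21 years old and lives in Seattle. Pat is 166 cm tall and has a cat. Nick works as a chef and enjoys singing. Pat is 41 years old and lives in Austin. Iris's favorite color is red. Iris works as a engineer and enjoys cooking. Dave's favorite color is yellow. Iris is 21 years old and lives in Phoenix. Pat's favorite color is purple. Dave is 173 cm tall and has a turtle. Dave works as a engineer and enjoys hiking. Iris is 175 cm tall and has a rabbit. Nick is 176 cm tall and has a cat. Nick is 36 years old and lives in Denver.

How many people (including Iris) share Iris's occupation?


Iris is a engineer. Count = 2

2


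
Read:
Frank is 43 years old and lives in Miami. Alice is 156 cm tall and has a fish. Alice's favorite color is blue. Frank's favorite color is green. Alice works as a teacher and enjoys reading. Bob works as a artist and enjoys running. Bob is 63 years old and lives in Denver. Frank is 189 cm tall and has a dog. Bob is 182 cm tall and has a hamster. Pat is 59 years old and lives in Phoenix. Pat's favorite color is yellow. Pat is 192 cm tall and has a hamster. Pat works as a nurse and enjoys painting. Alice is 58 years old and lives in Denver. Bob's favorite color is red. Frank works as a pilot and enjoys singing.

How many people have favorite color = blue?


Count: 1

1


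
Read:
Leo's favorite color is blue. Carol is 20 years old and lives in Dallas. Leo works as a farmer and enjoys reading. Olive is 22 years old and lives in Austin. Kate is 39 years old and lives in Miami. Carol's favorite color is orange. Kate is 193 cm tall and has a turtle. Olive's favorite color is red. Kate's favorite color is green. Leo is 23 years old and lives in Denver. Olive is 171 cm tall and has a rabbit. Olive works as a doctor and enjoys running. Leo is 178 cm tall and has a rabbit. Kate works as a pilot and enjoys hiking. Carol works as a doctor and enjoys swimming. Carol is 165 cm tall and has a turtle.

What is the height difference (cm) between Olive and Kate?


|171 - 193| = 22

22


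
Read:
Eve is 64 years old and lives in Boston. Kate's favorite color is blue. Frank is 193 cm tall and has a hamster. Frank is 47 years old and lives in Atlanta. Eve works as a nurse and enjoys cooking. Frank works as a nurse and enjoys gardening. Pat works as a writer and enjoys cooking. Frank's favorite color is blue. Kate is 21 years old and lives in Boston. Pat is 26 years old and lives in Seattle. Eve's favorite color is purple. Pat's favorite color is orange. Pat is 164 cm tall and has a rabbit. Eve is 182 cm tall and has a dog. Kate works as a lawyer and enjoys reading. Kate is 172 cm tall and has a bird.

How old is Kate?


Kate is 21 years old

21


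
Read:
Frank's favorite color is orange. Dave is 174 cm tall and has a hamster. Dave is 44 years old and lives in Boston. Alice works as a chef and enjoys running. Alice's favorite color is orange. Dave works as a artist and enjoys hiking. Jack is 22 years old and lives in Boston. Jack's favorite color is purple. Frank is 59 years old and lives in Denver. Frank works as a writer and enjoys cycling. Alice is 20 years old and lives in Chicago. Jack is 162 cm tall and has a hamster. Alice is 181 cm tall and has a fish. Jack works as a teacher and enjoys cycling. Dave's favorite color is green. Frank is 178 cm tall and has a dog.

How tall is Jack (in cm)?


Jack is 162 cm tall

162


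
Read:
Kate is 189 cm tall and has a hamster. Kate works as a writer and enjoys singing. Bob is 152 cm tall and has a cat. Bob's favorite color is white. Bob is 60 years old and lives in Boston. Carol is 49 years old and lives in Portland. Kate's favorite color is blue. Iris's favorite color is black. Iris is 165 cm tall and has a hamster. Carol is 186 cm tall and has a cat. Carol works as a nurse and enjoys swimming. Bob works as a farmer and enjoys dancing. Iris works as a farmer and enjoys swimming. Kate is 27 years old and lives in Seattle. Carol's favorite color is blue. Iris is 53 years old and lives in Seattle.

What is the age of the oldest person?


Oldest: Bob at 60

60


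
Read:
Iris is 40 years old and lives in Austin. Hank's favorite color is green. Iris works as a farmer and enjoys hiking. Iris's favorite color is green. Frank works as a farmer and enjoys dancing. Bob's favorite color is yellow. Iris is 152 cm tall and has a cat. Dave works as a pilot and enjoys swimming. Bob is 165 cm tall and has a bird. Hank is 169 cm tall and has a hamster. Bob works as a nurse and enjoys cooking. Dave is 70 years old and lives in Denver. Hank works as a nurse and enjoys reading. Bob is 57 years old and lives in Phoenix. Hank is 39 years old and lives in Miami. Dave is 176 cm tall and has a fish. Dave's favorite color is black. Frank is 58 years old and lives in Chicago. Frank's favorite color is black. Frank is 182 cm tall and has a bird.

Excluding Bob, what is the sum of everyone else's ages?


Sum (excluding Bob): 207

207


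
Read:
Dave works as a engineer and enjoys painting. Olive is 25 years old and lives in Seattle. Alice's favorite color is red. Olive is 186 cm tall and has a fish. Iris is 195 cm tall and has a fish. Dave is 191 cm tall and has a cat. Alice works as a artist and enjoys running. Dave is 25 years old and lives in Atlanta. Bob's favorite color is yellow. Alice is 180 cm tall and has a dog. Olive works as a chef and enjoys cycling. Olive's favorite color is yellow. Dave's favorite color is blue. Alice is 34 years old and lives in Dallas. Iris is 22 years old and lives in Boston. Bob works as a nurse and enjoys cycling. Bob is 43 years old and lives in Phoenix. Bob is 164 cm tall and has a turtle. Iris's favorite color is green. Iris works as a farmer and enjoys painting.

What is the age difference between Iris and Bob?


|22 - 43| = 21

21


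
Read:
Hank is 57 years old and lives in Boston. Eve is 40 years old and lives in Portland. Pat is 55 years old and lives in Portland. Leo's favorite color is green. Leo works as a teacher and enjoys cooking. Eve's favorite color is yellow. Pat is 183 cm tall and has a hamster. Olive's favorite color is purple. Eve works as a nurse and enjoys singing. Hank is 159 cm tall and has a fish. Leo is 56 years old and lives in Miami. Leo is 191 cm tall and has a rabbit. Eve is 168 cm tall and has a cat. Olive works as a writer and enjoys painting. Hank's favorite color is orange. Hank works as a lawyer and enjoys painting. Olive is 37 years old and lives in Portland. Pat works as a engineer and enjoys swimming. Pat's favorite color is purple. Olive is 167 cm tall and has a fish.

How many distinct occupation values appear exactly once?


Unique occupation values: 5

5


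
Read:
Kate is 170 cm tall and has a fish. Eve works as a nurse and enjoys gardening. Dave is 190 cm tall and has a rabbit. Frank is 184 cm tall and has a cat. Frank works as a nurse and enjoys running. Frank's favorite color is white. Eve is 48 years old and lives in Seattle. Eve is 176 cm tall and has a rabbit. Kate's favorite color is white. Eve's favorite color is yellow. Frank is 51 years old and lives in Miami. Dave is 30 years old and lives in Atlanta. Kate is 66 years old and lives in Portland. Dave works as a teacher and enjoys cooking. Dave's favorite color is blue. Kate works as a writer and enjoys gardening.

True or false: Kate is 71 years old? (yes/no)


Kate is actually 66. no

no


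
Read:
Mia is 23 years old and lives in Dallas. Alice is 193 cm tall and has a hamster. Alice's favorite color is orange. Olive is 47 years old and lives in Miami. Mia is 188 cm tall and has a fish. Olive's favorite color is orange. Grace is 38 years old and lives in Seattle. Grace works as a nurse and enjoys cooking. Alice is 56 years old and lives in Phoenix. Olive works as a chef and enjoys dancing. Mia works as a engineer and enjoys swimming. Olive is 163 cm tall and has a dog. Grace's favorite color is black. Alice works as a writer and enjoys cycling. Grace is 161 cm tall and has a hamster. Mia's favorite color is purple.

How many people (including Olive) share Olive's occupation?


Olive is a chef. Count = 1

1


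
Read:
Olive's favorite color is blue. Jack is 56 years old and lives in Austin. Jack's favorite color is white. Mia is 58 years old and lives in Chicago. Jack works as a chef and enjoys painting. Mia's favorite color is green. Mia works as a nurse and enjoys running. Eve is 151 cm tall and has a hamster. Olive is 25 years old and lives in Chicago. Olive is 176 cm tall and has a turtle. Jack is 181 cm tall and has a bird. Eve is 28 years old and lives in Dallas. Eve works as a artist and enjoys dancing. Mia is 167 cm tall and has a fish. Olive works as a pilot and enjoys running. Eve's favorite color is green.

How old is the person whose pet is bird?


Person with pet=bird is Jack, age 56

56


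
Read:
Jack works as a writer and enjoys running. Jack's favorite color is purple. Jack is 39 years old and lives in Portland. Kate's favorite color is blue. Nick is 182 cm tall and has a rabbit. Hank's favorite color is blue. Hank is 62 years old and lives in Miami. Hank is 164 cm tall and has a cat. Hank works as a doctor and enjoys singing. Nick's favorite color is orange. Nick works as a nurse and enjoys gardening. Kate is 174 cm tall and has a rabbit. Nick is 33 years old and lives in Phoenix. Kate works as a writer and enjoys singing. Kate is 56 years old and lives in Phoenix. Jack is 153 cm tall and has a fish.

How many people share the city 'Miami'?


Count: 1

1


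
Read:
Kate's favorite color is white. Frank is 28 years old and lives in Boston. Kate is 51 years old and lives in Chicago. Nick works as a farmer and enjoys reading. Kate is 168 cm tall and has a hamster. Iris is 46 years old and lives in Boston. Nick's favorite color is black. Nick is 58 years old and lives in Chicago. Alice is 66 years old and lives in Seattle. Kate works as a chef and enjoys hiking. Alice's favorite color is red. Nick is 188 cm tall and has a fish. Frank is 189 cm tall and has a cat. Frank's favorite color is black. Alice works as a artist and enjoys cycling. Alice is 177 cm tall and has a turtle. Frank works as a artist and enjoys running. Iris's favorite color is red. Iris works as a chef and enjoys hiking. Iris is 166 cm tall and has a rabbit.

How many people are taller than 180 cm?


Taller than 180: 2

2


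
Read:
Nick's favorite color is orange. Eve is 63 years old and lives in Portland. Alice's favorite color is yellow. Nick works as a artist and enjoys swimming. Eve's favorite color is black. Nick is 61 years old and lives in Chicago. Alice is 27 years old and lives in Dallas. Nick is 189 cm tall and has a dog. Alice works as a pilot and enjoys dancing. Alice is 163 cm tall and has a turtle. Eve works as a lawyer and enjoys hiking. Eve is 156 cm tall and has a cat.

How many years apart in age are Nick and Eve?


61 vs 63, diff = 2

2


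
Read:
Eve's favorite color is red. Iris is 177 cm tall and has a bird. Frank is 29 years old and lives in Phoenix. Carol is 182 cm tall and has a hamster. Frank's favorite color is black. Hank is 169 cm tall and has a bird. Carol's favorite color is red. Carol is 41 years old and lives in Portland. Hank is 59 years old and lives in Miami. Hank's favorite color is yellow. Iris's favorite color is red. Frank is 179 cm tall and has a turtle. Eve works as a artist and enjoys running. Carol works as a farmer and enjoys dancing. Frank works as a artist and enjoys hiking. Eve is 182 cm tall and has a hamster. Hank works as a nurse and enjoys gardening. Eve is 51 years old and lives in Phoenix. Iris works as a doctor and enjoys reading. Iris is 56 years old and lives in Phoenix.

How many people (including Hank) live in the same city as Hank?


Hank lives in Miami. Count = 1

1


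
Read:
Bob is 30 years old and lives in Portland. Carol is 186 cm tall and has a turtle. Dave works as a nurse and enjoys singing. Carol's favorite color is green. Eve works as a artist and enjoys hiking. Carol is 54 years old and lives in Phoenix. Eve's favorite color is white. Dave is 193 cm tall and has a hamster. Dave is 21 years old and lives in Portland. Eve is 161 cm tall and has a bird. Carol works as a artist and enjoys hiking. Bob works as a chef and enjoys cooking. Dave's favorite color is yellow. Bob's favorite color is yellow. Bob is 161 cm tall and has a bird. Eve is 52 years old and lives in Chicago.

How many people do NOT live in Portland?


Not in Portland: 2

2


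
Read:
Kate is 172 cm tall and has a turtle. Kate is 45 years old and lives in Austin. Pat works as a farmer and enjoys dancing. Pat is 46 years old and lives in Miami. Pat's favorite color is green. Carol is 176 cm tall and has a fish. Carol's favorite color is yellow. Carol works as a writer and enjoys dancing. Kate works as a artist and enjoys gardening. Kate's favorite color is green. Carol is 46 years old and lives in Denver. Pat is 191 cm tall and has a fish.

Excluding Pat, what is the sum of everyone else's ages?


Sum (excluding Pat): 91

91


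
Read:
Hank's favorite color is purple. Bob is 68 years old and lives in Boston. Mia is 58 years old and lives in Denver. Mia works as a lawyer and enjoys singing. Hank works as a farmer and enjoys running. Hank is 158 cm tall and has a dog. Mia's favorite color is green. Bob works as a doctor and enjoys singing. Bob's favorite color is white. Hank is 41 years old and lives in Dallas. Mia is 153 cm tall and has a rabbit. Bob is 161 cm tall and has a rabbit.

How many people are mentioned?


People: Bob, Mia, Hank. Count = 3

3


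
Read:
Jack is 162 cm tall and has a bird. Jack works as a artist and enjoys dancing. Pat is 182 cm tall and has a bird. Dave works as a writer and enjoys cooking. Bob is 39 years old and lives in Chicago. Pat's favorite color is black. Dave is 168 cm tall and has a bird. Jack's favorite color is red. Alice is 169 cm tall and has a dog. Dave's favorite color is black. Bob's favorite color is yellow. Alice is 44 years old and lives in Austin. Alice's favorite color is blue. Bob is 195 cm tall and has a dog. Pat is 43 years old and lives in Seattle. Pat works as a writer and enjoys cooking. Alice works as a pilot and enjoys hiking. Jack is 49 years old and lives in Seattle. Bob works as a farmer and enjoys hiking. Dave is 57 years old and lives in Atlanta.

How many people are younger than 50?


Filter: 4

4


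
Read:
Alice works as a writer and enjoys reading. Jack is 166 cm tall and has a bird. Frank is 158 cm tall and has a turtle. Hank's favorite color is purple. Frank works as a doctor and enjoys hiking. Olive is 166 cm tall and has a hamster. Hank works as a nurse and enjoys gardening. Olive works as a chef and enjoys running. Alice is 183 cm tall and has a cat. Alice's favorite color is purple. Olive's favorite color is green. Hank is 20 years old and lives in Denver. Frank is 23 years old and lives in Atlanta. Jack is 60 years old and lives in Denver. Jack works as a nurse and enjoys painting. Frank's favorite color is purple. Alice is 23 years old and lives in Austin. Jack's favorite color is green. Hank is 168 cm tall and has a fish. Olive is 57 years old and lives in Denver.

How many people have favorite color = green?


Count: 2

2


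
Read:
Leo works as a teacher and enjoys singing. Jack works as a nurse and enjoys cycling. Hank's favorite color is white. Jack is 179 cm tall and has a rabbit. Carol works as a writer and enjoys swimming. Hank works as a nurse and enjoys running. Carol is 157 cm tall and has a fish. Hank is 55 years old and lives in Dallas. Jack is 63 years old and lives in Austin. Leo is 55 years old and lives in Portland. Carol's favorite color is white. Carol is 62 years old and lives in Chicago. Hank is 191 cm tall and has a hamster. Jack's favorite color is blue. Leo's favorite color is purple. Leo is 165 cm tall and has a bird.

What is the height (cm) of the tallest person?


Tallest: Hank at 191 cm

191


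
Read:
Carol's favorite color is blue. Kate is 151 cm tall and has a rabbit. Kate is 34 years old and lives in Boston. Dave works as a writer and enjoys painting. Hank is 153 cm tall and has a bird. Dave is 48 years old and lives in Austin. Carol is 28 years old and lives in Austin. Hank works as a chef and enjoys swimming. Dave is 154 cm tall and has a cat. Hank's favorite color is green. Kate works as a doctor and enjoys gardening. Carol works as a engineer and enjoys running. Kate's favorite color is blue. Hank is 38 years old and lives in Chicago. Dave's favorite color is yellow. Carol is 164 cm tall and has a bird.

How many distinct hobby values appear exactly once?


Unique hobby values: 4

4


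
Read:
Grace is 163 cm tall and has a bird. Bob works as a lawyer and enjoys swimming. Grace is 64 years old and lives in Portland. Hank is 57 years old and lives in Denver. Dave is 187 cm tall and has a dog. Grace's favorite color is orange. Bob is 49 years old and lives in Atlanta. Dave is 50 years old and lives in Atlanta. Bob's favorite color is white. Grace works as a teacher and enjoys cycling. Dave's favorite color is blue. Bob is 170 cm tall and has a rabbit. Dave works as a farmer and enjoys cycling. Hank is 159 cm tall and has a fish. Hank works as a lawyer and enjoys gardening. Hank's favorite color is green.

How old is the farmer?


The farmer is Dave, age 50

50


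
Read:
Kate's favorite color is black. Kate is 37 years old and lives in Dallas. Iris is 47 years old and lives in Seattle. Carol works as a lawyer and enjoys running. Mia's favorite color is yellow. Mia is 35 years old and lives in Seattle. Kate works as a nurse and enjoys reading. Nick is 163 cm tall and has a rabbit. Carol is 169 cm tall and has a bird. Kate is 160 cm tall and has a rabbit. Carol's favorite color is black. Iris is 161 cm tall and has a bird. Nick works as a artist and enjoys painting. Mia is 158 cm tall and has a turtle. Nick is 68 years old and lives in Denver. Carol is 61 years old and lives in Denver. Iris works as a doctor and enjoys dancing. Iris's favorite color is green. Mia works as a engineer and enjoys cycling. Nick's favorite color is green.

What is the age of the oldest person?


Oldest: Nick at 68

68


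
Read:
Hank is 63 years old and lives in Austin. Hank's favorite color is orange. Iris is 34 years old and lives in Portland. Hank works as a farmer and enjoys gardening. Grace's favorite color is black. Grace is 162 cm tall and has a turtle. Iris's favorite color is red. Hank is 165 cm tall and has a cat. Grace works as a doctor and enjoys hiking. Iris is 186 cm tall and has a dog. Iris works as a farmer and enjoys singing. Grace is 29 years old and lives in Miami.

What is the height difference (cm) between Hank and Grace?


|165 - 162| = 3

3


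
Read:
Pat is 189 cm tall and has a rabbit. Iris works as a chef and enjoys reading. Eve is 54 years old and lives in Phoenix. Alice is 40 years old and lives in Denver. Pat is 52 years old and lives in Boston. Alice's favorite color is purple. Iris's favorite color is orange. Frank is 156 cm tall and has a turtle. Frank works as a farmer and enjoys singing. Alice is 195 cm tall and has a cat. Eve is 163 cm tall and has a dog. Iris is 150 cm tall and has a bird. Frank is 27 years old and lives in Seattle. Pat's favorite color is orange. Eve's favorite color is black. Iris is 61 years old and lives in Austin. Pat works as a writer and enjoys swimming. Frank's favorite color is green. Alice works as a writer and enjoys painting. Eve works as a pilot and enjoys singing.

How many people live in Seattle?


Count in Seattle: 1

1


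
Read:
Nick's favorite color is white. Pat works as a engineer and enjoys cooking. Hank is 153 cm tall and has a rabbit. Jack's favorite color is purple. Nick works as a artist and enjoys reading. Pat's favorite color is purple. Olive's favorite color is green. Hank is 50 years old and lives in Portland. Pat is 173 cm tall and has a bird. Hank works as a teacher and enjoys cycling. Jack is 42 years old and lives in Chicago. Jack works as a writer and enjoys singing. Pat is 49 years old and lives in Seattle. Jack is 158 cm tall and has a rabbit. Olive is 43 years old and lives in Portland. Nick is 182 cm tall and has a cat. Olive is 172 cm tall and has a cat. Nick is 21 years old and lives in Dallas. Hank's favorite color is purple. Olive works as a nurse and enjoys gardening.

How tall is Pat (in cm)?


Pat is 173 cm tall

173


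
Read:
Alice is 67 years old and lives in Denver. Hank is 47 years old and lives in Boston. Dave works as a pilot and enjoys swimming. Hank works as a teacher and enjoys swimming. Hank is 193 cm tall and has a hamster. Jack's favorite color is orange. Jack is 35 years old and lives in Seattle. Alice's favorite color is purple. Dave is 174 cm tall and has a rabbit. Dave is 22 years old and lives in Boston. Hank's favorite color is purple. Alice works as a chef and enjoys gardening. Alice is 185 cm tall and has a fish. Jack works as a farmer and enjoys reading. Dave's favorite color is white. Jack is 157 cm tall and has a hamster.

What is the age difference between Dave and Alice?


|22 - 67| = 45

45


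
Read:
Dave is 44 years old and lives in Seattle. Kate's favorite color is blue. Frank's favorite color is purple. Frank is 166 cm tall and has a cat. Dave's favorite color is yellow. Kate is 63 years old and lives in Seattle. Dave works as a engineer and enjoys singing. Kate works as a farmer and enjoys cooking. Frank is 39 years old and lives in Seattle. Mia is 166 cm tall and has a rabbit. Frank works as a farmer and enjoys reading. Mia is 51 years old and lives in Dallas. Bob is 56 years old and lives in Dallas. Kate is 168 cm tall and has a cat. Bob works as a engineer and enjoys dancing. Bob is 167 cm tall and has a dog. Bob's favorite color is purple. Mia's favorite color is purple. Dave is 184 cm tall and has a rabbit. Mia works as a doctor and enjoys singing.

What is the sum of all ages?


51+44+56+39+63 = 253

253
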